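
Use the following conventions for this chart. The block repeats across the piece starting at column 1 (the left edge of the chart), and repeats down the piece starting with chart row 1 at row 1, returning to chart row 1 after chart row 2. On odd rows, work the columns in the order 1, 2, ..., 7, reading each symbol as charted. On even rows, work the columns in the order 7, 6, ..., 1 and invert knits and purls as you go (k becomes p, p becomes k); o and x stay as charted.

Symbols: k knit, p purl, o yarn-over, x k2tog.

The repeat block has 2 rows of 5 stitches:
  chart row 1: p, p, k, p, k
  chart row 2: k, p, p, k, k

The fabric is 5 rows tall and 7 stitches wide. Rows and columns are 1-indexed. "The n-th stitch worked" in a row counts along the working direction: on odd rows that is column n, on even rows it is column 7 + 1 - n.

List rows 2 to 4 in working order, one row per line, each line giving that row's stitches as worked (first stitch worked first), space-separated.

Rows as worked:
k p p p k k p
p p k p k p p
k p p p k k p

Derivation:
Row 2: chart row 2, WS - tiled (columns 1-7): k p p k k k p; work from column 7 back to 1 with k<->p swapped.
Row 3: chart row 1, RS - tile across columns 1-7 and work as-is.
Row 4: chart row 2, WS - tiled (columns 1-7): k p p k k k p; work from column 7 back to 1 with k<->p swapped.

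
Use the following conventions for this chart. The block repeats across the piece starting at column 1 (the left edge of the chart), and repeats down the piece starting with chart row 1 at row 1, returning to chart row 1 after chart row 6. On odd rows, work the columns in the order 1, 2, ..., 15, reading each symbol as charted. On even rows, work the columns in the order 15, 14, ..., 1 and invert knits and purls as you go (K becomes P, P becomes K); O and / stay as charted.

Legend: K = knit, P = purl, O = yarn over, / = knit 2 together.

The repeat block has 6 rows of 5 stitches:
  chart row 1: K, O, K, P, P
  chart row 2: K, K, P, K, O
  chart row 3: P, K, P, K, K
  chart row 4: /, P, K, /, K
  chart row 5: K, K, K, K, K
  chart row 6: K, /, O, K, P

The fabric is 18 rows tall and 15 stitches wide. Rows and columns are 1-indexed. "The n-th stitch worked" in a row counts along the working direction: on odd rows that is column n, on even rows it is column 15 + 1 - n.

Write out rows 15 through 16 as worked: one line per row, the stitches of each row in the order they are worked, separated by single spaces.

Row 15: chart row 3, RS - tile across columns 1-15 and work as-is.
Row 16: chart row 4, WS - tiled (columns 1-15): / P K / K / P K / K / P K / K; work from column 15 back to 1 with K<->P swapped.

Rows as worked:
P K P K K P K P K K P K P K K
P / P K / P / P K / P / P K /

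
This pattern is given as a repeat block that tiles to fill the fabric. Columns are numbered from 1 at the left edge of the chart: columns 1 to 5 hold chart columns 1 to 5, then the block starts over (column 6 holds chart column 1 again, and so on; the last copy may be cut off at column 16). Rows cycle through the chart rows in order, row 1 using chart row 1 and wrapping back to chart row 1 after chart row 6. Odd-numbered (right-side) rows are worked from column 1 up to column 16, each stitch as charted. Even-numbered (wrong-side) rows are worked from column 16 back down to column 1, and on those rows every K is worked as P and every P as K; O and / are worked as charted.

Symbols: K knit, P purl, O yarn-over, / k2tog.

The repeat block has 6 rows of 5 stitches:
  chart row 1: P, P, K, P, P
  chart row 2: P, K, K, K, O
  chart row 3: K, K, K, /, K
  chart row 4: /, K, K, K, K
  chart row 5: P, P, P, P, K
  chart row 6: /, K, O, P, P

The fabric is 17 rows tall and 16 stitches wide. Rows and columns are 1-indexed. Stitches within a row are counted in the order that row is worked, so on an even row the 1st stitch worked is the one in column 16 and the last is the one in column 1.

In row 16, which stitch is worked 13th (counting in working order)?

For row 16: chart row = ((16-1) mod 6) + 1 = 4; this is a WS (even) row.
Chart row 4 tiled across columns 1-16: / K K K K / K K K K / K K K K /
WS row: flip the tiled sequence (start at column 16) and apply K<->P; O and / stay.
Row 16 as worked: / P P P P / P P P P / P P P P /
Counting 13 along the worked row gives P.

Result:
P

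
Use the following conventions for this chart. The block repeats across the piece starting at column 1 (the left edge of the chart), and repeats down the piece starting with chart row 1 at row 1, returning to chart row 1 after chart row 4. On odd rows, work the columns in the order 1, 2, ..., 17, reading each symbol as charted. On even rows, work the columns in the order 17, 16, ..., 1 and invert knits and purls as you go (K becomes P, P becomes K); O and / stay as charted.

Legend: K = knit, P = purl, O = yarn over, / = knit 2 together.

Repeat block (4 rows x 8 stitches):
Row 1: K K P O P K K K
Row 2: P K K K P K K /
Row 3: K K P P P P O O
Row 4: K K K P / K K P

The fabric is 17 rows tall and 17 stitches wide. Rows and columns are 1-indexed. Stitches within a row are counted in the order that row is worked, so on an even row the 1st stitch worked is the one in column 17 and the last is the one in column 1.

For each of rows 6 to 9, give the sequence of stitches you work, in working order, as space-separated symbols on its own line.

Rows as worked:
K / P P K P P P K / P P K P P P K
K K P P P P O O K K P P P P O O K
P K P P / K P P P K P P / K P P P
K K P O P K K K K K P O P K K K K

Derivation:
Row 6: chart row 2, WS - tiled (columns 1-17): P K K K P K K / P K K K P K K / P; work from column 17 back to 1 with K<->P swapped.
Row 7: chart row 3, RS - tile across columns 1-17 and work as-is.
Row 8: chart row 4, WS - tiled (columns 1-17): K K K P / K K P K K K P / K K P K; work from column 17 back to 1 with K<->P swapped.
Row 9: chart row 1, RS - tile across columns 1-17 and work as-is.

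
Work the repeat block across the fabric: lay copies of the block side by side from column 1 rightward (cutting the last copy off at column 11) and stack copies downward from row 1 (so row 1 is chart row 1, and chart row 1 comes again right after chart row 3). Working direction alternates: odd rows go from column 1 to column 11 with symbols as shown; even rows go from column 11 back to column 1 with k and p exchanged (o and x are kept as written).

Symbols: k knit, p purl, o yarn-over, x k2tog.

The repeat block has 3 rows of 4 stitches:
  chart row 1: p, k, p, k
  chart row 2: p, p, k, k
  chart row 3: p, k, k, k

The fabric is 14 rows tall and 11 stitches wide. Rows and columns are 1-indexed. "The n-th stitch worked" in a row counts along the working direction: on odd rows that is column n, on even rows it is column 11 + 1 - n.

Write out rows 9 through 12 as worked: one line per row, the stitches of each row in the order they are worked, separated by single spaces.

Row 9: chart row 3, RS - tile across columns 1-11 and work as-is.
Row 10: chart row 1, WS - tiled (columns 1-11): p k p k p k p k p k p; work from column 11 back to 1 with k<->p swapped.
Row 11: chart row 2, RS - tile across columns 1-11 and work as-is.
Row 12: chart row 3, WS - tiled (columns 1-11): p k k k p k k k p k k; work from column 11 back to 1 with k<->p swapped.

== ROWS AS WORKED ==
p k k k p k k k p k k
k p k p k p k p k p k
p p k k p p k k p p k
p p k p p p k p p p k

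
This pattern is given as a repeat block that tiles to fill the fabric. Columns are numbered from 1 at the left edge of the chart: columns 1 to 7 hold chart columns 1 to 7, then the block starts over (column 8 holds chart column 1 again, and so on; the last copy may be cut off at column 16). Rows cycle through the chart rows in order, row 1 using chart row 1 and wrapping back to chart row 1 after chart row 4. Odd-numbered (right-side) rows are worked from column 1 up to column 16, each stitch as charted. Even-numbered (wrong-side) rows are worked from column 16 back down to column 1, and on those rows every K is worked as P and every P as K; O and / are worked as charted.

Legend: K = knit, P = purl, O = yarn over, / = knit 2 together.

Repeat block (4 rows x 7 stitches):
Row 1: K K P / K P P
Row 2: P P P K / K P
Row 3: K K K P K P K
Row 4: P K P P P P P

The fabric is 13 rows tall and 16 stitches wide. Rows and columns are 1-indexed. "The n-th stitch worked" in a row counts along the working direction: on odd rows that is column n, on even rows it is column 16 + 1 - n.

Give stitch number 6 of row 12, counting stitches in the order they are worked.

Row 12: (12-1) mod 4 = 3, so use chart row 4. Even row -> WS.
Chart row 4 tiled across columns 1-16: P K P P P P P P K P P P P P P K
Wrong side: read the tiled row from column 16 down to 1 and exchange K with P (leave O, /).
Row 12 as worked: P K K K K K K P K K K K K K P K
The 6th stitch worked is K.

Stitch:
K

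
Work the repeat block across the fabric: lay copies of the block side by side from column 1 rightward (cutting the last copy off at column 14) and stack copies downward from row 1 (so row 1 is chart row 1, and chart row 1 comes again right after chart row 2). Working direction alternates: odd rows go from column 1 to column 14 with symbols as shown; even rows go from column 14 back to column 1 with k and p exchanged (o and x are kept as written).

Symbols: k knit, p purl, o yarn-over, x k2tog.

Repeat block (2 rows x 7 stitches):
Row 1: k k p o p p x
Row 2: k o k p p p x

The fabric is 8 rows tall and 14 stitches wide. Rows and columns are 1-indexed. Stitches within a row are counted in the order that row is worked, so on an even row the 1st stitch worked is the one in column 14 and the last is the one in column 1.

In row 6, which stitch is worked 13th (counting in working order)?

For row 6: chart row = ((6-1) mod 2) + 1 = 2; this is a WS (even) row.
Chart row 2 tiled across columns 1-14: k o k p p p x k o k p p p x
WS row: flip the tiled sequence (start at column 14) and apply k<->p; o and x stay.
Row 6 as worked: x k k k p o p x k k k p o p
The 13th stitch worked is o.

Stitch:
o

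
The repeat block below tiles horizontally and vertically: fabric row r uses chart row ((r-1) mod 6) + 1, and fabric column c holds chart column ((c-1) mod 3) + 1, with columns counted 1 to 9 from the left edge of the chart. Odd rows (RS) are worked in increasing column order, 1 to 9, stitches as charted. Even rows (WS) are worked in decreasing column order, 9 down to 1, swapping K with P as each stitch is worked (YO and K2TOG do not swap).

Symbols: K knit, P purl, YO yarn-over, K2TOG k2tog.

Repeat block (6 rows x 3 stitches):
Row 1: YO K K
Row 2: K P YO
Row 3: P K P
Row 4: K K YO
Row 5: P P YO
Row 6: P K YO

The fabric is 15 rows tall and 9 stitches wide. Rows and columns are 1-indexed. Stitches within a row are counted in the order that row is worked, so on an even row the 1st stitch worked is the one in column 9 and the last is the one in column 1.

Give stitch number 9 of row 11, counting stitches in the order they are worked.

Row 11 uses chart row ((11-1) mod 6)+1 = 5. Row 11 is odd, so RS.
Chart row 5 tiled across columns 1-9: P P YO P P YO P P YO
Right side: take the tiled row as-is (worked left to right from column 1).
Stitch 9 in working order -> YO

Result:
YO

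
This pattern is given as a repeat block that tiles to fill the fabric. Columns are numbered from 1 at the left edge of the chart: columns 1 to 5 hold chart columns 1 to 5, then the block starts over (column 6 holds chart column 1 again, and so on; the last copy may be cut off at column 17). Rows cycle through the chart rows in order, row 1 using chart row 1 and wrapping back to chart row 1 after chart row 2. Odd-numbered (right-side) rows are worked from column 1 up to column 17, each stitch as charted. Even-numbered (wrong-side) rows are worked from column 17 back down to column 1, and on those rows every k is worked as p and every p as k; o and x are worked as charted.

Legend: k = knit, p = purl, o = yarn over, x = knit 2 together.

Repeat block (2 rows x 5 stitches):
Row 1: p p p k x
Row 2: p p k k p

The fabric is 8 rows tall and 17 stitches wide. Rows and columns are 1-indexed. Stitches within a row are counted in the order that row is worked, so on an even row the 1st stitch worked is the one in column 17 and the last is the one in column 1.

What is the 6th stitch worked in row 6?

== STITCH ==
k

Derivation:
For row 6: chart row = ((6-1) mod 2) + 1 = 2; this is a WS (even) row.
Chart row 2 tiled across columns 1-17: p p k k p p p k k p p p k k p p p
WS: work from column 17 back to column 1 (reverse the tiled row), swapping k<->p (o and x unchanged).
Row 6 as worked: k k k p p k k k p p k k k p p k k
Stitch 6 in working order -> k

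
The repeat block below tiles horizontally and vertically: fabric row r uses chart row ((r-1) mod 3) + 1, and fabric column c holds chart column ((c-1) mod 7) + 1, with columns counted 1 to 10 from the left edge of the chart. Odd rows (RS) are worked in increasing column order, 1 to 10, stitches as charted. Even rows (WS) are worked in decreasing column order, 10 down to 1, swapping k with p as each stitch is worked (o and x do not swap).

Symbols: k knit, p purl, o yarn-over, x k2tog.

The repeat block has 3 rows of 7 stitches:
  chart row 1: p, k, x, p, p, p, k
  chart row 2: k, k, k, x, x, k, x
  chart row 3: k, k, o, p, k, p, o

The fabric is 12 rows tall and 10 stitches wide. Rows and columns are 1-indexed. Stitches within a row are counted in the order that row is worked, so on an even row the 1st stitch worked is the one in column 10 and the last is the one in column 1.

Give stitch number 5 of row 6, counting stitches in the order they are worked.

== STITCH ==
k

Derivation:
Row 6: (6-1) mod 3 = 2, so use chart row 3. Even row -> WS.
Chart row 3 tiled across columns 1-10: k k o p k p o k k o
WS row: flip the tiled sequence (start at column 10) and apply k<->p; o and x stay.
Row 6 as worked: o p p o k p k o p p
The 5th stitch worked is k.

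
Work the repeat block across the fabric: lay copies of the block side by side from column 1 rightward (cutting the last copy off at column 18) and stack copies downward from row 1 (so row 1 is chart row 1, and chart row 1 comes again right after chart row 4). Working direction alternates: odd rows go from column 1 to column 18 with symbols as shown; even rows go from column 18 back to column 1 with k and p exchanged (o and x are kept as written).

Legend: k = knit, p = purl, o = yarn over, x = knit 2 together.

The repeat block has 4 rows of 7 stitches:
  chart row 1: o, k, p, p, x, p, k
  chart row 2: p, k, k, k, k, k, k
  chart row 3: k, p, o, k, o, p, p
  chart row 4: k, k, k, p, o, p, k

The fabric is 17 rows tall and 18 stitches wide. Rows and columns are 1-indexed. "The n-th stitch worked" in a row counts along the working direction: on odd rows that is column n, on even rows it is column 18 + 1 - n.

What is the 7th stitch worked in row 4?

Stitch:
o

Derivation:
For row 4: chart row = ((4-1) mod 4) + 1 = 4; this is a WS (even) row.
Chart row 4 tiled across columns 1-18: k k k p o p k k k k p o p k k k k p
Wrong side: read the tiled row from column 18 down to 1 and exchange k with p (leave o, x).
Row 4 as worked: k p p p p k o k p p p p k o k p p p
Stitch 7 in working order -> o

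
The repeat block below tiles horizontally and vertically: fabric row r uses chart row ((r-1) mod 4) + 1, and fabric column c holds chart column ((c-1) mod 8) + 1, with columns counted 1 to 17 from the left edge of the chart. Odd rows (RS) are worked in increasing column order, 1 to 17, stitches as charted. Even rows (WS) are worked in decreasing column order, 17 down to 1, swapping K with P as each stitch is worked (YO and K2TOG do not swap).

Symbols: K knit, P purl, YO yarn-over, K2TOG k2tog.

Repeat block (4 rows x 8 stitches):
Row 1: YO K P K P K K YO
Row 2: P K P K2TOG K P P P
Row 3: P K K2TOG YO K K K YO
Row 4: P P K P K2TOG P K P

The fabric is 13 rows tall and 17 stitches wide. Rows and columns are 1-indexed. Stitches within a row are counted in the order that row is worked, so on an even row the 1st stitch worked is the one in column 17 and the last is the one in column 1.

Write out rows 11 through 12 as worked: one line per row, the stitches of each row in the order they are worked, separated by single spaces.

Row 11: chart row 3, RS - tile across columns 1-17 and work as-is.
Row 12: chart row 4, WS - tiled (columns 1-17): P P K P K2TOG P K P P P K P K2TOG P K P P; work from column 17 back to 1 with K<->P swapped.

== ROWS AS WORKED ==
P K K2TOG YO K K K YO P K K2TOG YO K K K YO P
K K P K K2TOG K P K K K P K K2TOG K P K K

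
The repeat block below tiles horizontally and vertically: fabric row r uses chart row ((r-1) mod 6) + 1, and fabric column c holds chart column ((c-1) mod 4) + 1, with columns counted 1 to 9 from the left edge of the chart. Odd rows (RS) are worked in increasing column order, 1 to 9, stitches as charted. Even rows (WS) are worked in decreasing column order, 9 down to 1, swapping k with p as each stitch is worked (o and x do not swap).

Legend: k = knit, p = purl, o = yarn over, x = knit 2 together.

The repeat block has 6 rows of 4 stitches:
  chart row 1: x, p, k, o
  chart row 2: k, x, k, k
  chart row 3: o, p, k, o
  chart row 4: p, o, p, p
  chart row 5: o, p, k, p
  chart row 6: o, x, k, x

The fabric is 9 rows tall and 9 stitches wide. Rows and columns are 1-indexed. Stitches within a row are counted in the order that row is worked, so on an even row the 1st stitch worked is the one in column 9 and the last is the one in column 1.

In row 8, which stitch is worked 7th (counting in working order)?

Row 8: (8-1) mod 6 = 1, so use chart row 2. Even row -> WS.
Chart row 2 tiled across columns 1-9: k x k k k x k k k
WS: work from column 9 back to column 1 (reverse the tiled row), swapping k<->p (o and x unchanged).
Row 8 as worked: p p p x p p p x p
The 7th stitch worked is p.

Stitch:
p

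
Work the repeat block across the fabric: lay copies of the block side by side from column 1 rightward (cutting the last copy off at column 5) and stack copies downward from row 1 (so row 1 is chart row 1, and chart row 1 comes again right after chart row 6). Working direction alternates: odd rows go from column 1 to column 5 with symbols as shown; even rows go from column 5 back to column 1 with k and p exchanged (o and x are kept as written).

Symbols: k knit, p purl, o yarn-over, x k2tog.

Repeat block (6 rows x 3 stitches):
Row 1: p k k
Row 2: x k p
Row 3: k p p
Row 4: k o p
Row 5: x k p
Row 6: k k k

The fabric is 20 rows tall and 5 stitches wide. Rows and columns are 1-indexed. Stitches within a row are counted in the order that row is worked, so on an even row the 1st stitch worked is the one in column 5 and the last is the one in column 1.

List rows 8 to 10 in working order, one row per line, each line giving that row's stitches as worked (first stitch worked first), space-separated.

Row 8: chart row 2, WS - tiled (columns 1-5): x k p x k; work from column 5 back to 1 with k<->p swapped.
Row 9: chart row 3, RS - tile across columns 1-5 and work as-is.
Row 10: chart row 4, WS - tiled (columns 1-5): k o p k o; work from column 5 back to 1 with k<->p swapped.

Rows as worked:
p x k p x
k p p k p
o p k o p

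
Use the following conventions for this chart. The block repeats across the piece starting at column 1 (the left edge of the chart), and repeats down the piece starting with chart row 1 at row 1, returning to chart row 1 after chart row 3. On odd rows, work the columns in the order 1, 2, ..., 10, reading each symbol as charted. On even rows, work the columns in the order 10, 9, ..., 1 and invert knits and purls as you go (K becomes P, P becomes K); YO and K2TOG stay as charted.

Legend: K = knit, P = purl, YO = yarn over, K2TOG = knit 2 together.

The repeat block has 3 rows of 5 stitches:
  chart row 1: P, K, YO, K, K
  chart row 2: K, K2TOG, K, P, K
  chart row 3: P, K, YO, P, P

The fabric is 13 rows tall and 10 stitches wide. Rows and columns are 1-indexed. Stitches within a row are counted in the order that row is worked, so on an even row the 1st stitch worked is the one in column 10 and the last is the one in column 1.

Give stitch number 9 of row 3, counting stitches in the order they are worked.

Row 3: (3-1) mod 3 = 2, so use chart row 3. Odd row -> RS.
Chart row 3 tiled across columns 1-10: P K YO P P P K YO P P
Right side: take the tiled row as-is (worked left to right from column 1).
Counting 9 along the worked row gives P.

== STITCH ==
P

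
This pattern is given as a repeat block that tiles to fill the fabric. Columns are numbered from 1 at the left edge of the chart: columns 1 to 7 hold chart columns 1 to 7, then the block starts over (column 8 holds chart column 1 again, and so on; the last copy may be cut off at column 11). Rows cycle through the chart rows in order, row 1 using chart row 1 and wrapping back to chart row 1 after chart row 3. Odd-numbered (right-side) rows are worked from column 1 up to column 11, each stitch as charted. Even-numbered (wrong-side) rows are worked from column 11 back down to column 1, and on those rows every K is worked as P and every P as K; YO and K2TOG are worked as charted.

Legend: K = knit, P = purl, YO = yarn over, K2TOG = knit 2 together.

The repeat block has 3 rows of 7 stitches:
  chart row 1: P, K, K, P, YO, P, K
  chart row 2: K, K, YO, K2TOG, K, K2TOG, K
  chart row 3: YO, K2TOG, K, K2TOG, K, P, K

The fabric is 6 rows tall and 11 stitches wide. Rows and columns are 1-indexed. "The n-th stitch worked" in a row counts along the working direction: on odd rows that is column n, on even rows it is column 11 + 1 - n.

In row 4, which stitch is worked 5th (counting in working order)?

Stitch:
P

Derivation:
For row 4: chart row = ((4-1) mod 3) + 1 = 1; this is a WS (even) row.
Chart row 1 tiled across columns 1-11: P K K P YO P K P K K P
WS row: flip the tiled sequence (start at column 11) and apply K<->P; YO and K2TOG stay.
Row 4 as worked: K P P K P K YO K P P K
The 5th stitch worked is P.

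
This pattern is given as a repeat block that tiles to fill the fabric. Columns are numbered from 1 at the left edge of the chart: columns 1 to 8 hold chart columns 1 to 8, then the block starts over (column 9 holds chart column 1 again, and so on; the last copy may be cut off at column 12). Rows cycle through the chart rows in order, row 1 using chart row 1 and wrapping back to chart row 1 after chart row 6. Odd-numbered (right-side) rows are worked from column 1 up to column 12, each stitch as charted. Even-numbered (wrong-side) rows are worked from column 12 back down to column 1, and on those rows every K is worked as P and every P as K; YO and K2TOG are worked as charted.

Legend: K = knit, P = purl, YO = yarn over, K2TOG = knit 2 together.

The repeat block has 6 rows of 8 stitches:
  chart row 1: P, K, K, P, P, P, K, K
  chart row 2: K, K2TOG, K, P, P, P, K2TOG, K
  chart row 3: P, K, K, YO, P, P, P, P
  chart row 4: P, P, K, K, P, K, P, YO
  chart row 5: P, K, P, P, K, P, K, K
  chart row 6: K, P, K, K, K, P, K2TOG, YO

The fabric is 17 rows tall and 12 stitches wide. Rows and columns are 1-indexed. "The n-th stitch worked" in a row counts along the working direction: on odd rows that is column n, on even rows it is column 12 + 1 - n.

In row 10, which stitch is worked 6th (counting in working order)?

Row 10: (10-1) mod 6 = 3, so use chart row 4. Even row -> WS.
Chart row 4 tiled across columns 1-12: P P K K P K P YO P P K K
WS: work from column 12 back to column 1 (reverse the tiled row), swapping K<->P (YO and K2TOG unchanged).
Row 10 as worked: P P K K YO K P K P P K K
Counting 6 along the worked row gives K.

== STITCH ==
K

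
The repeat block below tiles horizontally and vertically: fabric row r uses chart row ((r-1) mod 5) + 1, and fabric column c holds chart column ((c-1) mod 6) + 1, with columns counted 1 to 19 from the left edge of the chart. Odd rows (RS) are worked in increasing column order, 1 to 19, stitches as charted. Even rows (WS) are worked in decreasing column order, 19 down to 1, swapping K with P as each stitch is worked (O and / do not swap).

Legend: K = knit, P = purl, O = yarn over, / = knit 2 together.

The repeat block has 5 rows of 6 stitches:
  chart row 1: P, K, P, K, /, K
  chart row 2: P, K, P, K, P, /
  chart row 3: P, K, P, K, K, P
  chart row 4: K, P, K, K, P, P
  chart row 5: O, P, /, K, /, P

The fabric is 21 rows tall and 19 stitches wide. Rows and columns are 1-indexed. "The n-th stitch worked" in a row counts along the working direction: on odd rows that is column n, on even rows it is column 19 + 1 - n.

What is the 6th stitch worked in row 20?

For row 20: chart row = ((20-1) mod 5) + 1 = 5; this is a WS (even) row.
Chart row 5 tiled across columns 1-19: O P / K / P O P / K / P O P / K / P O
Wrong side: read the tiled row from column 19 down to 1 and exchange K with P (leave O, /).
Row 20 as worked: O K / P / K O K / P / K O K / P / K O
Stitch 6 in working order -> K

== STITCH ==
K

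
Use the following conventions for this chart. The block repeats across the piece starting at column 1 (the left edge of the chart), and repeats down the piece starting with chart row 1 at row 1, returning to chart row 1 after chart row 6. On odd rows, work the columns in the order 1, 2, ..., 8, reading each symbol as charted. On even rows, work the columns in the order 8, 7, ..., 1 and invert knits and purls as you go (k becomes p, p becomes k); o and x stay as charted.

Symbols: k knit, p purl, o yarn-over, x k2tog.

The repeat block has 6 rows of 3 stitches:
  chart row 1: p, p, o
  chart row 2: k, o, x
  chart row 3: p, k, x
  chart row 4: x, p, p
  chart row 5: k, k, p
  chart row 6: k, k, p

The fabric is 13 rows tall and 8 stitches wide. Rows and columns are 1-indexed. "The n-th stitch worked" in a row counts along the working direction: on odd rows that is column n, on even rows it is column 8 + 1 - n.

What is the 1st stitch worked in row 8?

Row 8 uses chart row ((8-1) mod 6)+1 = 2. Row 8 is even, so WS.
Chart row 2 tiled across columns 1-8: k o x k o x k o
Wrong side: read the tiled row from column 8 down to 1 and exchange k with p (leave o, x).
Row 8 as worked: o p x o p x o p
Counting 1 along the worked row gives o.

Stitch:
o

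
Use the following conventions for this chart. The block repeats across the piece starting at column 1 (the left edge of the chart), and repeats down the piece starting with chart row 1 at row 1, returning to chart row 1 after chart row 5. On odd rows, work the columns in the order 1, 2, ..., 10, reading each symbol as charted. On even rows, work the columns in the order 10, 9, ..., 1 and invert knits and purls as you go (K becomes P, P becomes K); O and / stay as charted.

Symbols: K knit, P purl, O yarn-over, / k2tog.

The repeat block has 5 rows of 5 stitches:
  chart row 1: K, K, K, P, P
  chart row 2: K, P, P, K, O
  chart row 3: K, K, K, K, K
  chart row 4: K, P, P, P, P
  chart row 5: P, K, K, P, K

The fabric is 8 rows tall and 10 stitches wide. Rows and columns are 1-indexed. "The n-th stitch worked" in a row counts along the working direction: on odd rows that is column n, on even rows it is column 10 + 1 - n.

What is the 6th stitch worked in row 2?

== STITCH ==
O

Derivation:
Row 2: (2-1) mod 5 = 1, so use chart row 2. Even row -> WS.
Chart row 2 tiled across columns 1-10: K P P K O K P P K O
WS: work from column 10 back to column 1 (reverse the tiled row), swapping K<->P (O and / unchanged).
Row 2 as worked: O P K K P O P K K P
Counting 6 along the worked row gives O.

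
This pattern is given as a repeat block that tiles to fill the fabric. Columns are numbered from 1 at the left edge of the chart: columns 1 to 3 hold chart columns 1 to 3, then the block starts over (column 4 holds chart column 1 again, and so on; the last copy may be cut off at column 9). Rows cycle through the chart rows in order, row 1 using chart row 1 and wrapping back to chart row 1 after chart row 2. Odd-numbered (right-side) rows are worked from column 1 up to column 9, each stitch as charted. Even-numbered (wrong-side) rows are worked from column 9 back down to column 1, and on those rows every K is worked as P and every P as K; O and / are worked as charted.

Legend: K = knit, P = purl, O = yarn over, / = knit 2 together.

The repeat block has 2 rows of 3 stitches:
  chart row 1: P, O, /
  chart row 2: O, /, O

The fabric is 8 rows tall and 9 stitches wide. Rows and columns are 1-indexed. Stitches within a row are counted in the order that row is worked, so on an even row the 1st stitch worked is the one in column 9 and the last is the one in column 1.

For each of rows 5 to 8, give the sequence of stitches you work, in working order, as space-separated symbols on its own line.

Row 5: chart row 1, RS - tile across columns 1-9 and work as-is.
Row 6: chart row 2, WS - tiled (columns 1-9): O / O O / O O / O; work from column 9 back to 1 with K<->P swapped.
Row 7: chart row 1, RS - tile across columns 1-9 and work as-is.
Row 8: chart row 2, WS - tiled (columns 1-9): O / O O / O O / O; work from column 9 back to 1 with K<->P swapped.

== ROWS AS WORKED ==
P O / P O / P O /
O / O O / O O / O
P O / P O / P O /
O / O O / O O / O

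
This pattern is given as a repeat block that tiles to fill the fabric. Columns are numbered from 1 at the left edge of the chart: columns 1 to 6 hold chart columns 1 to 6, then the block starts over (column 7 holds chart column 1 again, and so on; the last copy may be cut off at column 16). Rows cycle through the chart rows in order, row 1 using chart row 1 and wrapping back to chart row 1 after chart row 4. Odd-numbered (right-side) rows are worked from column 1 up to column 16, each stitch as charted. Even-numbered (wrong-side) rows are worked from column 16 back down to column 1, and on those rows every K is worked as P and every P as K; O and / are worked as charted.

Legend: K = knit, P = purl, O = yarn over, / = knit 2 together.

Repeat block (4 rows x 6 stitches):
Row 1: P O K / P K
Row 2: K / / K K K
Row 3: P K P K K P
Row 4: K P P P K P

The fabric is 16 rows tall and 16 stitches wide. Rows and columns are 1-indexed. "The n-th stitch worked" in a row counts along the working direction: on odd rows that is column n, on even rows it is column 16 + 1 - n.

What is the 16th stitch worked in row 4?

Row 4: (4-1) mod 4 = 3, so use chart row 4. Even row -> WS.
Chart row 4 tiled across columns 1-16: K P P P K P K P P P K P K P P P
WS: work from column 16 back to column 1 (reverse the tiled row), swapping K<->P (O and / unchanged).
Row 4 as worked: K K K P K P K K K P K P K K K P
Counting 16 along the worked row gives P.

== STITCH ==
P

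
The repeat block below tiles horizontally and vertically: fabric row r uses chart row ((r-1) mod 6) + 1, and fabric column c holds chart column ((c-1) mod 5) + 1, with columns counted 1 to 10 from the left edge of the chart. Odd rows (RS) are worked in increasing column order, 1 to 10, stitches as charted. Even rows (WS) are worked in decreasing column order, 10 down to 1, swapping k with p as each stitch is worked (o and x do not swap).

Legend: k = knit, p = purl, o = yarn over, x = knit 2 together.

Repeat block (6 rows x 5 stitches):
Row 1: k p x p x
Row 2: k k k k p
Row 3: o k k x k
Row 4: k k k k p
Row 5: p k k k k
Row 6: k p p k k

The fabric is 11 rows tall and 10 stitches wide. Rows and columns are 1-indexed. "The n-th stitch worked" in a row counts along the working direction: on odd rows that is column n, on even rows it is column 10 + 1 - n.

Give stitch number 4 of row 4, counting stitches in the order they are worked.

Result:
p

Derivation:
Row 4: (4-1) mod 6 = 3, so use chart row 4. Even row -> WS.
Chart row 4 tiled across columns 1-10: k k k k p k k k k p
WS row: flip the tiled sequence (start at column 10) and apply k<->p; o and x stay.
Row 4 as worked: k p p p p k p p p p
The 4th stitch worked is p.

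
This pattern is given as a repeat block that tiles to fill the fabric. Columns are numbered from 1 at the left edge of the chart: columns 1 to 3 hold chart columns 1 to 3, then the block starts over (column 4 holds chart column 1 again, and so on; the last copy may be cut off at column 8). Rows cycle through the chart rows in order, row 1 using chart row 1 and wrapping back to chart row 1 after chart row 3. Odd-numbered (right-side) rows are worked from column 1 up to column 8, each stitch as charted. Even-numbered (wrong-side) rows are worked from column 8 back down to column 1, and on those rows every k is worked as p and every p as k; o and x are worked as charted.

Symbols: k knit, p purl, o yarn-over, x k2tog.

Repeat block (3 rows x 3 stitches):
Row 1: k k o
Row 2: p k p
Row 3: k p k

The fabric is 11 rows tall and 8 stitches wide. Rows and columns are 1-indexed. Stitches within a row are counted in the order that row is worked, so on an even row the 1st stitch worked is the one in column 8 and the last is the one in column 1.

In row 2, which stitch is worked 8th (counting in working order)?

Row 2 uses chart row ((2-1) mod 3)+1 = 2. Row 2 is even, so WS.
Chart row 2 tiled across columns 1-8: p k p p k p p k
WS row: flip the tiled sequence (start at column 8) and apply k<->p; o and x stay.
Row 2 as worked: p k k p k k p k
Counting 8 along the worked row gives k.

== STITCH ==
k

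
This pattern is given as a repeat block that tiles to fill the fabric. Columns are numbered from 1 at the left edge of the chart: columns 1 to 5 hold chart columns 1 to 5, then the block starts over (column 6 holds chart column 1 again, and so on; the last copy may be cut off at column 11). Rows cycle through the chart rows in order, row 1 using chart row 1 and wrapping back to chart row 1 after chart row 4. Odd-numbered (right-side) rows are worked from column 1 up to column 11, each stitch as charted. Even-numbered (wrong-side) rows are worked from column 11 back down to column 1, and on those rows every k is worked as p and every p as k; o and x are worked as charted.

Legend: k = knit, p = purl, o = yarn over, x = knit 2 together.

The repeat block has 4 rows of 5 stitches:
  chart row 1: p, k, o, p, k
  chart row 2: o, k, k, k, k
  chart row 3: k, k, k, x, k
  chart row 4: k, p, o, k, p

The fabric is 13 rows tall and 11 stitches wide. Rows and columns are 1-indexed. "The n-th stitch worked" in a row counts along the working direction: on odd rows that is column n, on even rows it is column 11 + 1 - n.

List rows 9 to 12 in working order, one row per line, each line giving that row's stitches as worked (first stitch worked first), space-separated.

Result:
p k o p k p k o p k p
o p p p p o p p p p o
k k k x k k k k x k k
p k p o k p k p o k p

Derivation:
Row 9: chart row 1, RS - tile across columns 1-11 and work as-is.
Row 10: chart row 2, WS - tiled (columns 1-11): o k k k k o k k k k o; work from column 11 back to 1 with k<->p swapped.
Row 11: chart row 3, RS - tile across columns 1-11 and work as-is.
Row 12: chart row 4, WS - tiled (columns 1-11): k p o k p k p o k p k; work from column 11 back to 1 with k<->p swapped.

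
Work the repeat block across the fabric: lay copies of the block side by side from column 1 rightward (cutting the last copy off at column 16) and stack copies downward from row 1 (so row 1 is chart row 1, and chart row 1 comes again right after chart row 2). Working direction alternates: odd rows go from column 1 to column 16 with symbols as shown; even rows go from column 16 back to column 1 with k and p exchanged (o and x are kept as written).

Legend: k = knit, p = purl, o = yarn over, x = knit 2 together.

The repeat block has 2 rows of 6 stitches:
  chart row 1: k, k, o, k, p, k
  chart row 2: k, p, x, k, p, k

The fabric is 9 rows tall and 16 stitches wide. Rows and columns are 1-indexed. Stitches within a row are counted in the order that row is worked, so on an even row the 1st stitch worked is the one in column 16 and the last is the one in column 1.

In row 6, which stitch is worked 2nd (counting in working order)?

Row 6 uses chart row ((6-1) mod 2)+1 = 2. Row 6 is even, so WS.
Chart row 2 tiled across columns 1-16: k p x k p k k p x k p k k p x k
Wrong side: read the tiled row from column 16 down to 1 and exchange k with p (leave o, x).
Row 6 as worked: p x k p p k p x k p p k p x k p
The 2nd stitch worked is x.

Result:
x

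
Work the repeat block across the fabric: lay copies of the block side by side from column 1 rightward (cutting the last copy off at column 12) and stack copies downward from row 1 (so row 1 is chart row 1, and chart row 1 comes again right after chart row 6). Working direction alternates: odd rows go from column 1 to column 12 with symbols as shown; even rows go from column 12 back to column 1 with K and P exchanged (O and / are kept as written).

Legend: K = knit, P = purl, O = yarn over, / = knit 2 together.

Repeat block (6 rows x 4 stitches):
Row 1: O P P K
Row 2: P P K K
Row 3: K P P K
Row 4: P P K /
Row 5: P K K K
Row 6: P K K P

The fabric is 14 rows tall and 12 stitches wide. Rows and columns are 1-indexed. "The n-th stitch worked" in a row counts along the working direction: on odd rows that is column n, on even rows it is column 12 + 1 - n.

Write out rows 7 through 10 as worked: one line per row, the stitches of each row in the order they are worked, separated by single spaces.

Row 7: chart row 1, RS - tile across columns 1-12 and work as-is.
Row 8: chart row 2, WS - tiled (columns 1-12): P P K K P P K K P P K K; work from column 12 back to 1 with K<->P swapped.
Row 9: chart row 3, RS - tile across columns 1-12 and work as-is.
Row 10: chart row 4, WS - tiled (columns 1-12): P P K / P P K / P P K /; work from column 12 back to 1 with K<->P swapped.

Rows as worked:
O P P K O P P K O P P K
P P K K P P K K P P K K
K P P K K P P K K P P K
/ P K K / P K K / P K K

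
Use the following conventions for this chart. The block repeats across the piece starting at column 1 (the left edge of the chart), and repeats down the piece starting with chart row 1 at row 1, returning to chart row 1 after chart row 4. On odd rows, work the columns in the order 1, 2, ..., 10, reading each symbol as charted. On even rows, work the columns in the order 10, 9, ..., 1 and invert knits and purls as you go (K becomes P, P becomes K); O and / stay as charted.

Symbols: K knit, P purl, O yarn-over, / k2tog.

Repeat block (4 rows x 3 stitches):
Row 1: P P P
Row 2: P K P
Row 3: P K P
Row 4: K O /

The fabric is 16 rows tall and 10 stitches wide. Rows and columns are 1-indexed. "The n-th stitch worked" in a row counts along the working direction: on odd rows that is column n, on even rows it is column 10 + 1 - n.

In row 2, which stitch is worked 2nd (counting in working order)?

Stitch:
K

Derivation:
Row 2: (2-1) mod 4 = 1, so use chart row 2. Even row -> WS.
Chart row 2 tiled across columns 1-10: P K P P K P P K P P
WS: work from column 10 back to column 1 (reverse the tiled row), swapping K<->P (O and / unchanged).
Row 2 as worked: K K P K K P K K P K
Counting 2 along the worked row gives K.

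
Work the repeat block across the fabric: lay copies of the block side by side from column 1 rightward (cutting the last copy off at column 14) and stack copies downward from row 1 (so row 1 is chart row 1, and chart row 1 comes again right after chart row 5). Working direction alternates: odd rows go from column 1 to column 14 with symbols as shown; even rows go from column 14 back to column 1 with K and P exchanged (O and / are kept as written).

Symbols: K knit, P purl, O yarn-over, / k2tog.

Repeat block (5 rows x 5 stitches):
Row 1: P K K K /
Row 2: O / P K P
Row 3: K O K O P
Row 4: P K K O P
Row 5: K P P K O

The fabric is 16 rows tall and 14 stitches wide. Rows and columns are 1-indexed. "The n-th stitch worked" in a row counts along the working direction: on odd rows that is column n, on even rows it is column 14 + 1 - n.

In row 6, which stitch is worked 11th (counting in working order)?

Result:
P

Derivation:
Row 6 uses chart row ((6-1) mod 5)+1 = 1. Row 6 is even, so WS.
Chart row 1 tiled across columns 1-14: P K K K / P K K K / P K K K
Wrong side: read the tiled row from column 14 down to 1 and exchange K with P (leave O, /).
Row 6 as worked: P P P K / P P P K / P P P K
Stitch 11 in working order -> P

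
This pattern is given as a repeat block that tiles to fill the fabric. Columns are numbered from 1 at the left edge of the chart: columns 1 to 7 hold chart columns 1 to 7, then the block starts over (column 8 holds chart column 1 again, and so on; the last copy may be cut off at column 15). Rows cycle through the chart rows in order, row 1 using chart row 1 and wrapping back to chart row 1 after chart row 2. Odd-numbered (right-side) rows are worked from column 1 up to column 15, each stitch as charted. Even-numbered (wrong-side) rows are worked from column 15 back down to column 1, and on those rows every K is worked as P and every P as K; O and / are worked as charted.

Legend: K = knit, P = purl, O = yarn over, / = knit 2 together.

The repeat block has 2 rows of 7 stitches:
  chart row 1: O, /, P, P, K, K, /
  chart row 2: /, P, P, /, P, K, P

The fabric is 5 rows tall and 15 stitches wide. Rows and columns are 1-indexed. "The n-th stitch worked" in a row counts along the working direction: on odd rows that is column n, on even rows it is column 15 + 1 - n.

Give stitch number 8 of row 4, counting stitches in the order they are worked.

Stitch:
/

Derivation:
Row 4: (4-1) mod 2 = 1, so use chart row 2. Even row -> WS.
Chart row 2 tiled across columns 1-15: / P P / P K P / P P / P K P /
WS row: flip the tiled sequence (start at column 15) and apply K<->P; O and / stay.
Row 4 as worked: / K P K / K K / K P K / K K /
Stitch 8 in working order -> /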